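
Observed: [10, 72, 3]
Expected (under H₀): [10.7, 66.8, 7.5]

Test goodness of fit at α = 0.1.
Chi-square goodness of fit test:
H₀: observed counts match expected distribution
H₁: observed counts differ from expected distribution
df = k - 1 = 2
χ² = Σ(O - E)²/E
   = (10 - 10.7)²/10.7 + (72 - 66.8)²/66.8 + (3 - 7.5)²/7.5
   = 0.046 + 0.405 + 2.700
   = 3.15
p-value = 0.2069

Since p-value > α = 0.1, we fail to reject H₀.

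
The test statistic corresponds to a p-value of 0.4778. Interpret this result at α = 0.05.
Since p = 0.4778 > α = 0.05, fail to reject H₀.
There is insufficient evidence to reject the null hypothesis; the result is not statistically significant at the 0.05 level.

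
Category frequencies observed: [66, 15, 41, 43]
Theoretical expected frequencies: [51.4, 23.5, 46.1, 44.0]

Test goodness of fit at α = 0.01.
Chi-square goodness of fit test:
H₀: observed counts match expected distribution
H₁: observed counts differ from expected distribution
df = k - 1 = 3
χ² = Σ(O - E)²/E
   = (66 - 51.4)²/51.4 + (15 - 23.5)²/23.5 + (41 - 46.1)²/46.1 + (43 - 44.0)²/44.0
   = 4.147 + 3.074 + 0.564 + 0.023
   = 7.81
p-value = 0.0501

Since p-value > α = 0.01, we fail to reject H₀.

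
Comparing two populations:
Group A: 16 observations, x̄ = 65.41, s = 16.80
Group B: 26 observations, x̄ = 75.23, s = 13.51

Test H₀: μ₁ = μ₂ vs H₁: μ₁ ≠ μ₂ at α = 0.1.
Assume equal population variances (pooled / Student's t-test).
Student's two-sample t-test (equal variances):
H₀: μ₁ = μ₂
H₁: μ₁ ≠ μ₂
df = n₁ + n₂ - 2 = 40
Pooled variance s_p² = [(n₁-1)s₁² + (n₂-1)s₂²] / (n₁ + n₂ - 2) = [(15)(16.80²) + (25)(13.51²)] / 40 = 219.9151
SE = √(s_p²(1/n₁ + 1/n₂)) = √(219.9151 × (1/16 + 1/26)) = 4.7120
t = (x̄₁ - x̄₂) / SE = (65.41 - 75.23) / 4.7120 = -9.82 / 4.7120 = -2.084
p-value = 0.0436

Since p-value < α = 0.1, we reject H₀.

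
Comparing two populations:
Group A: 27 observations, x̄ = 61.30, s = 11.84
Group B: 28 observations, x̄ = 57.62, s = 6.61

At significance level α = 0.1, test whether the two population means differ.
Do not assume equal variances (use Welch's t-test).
Welch's two-sample t-test:
H₀: μ₁ = μ₂
H₁: μ₁ ≠ μ₂
s₁²/n₁ = 11.84²/27 = 5.1921,  s₂²/n₂ = 6.61²/28 = 1.5604
SE = √(s₁²/n₁ + s₂²/n₂) = √(5.1921 + 1.5604) = 2.5986
df (Welch-Satterthwaite) = (s₁²/n₁ + s₂²/n₂)² / [(s₁²/n₁)²/(n₁-1) + (s₂²/n₂)²/(n₂-1)] ≈ 40.46
t = (x̄₁ - x̄₂) / SE = (61.30 - 57.62) / 2.5986 = 3.68 / 2.5986 = 1.416
p-value = 0.1644

Since p-value > α = 0.1, we fail to reject H₀.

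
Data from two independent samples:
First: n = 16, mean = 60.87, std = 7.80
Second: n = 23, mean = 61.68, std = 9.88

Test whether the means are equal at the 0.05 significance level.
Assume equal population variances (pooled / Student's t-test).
Student's two-sample t-test (equal variances):
H₀: μ₁ = μ₂
H₁: μ₁ ≠ μ₂
df = n₁ + n₂ - 2 = 37
Pooled variance s_p² = [(n₁-1)s₁² + (n₂-1)s₂²] / (n₁ + n₂ - 2) = [(15)(7.80²) + (22)(9.88²)] / 37 = 82.7059
SE = √(s_p²(1/n₁ + 1/n₂)) = √(82.7059 × (1/16 + 1/23)) = 2.9606
t = (x̄₁ - x̄₂) / SE = (60.87 - 61.68) / 2.9606 = -0.81 / 2.9606 = -0.274
p-value = 0.7859

Since p-value > α = 0.05, we fail to reject H₀.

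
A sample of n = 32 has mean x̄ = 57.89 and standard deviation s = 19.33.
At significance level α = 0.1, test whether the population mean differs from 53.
One-sample t-test:
H₀: μ = 53
H₁: μ ≠ 53
df = n - 1 = 31
t = (x̄ - μ₀) / (s/√n) = (57.89 - 53) / (19.33/√32) = 1.431
p-value = 0.1624

Since p-value > α = 0.1, we fail to reject H₀.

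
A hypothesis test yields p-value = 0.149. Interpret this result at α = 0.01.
Since p = 0.149 > α = 0.01, fail to reject H₀.
There is insufficient evidence to reject the null hypothesis; the result is not statistically significant at the 0.01 level.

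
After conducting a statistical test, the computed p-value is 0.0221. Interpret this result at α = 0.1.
Since p = 0.0221 < α = 0.1, reject H₀.
There is sufficient evidence to reject the null hypothesis; the result is statistically significant at the 0.1 level.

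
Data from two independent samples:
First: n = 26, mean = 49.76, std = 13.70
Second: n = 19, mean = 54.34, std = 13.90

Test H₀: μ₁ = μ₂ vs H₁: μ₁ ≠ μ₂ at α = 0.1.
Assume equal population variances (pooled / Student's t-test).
Student's two-sample t-test (equal variances):
H₀: μ₁ = μ₂
H₁: μ₁ ≠ μ₂
df = n₁ + n₂ - 2 = 43
Pooled variance s_p² = [(n₁-1)s₁² + (n₂-1)s₂²] / (n₁ + n₂ - 2) = [(25)(13.70²) + (18)(13.90²)] / 43 = 190.0007
SE = √(s_p²(1/n₁ + 1/n₂)) = √(190.0007 × (1/26 + 1/19)) = 4.1603
t = (x̄₁ - x̄₂) / SE = (49.76 - 54.34) / 4.1603 = -4.58 / 4.1603 = -1.101
p-value = 0.2771

Since p-value > α = 0.1, we fail to reject H₀.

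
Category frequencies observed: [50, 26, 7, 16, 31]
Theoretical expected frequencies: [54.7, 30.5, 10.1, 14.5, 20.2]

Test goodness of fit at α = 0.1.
Chi-square goodness of fit test:
H₀: observed counts match expected distribution
H₁: observed counts differ from expected distribution
df = k - 1 = 4
χ² = Σ(O - E)²/E
   = (50 - 54.7)²/54.7 + (26 - 30.5)²/30.5 + (7 - 10.1)²/10.1 + (16 - 14.5)²/14.5 + (31 - 20.2)²/20.2
   = 0.404 + 0.664 + 0.951 + 0.155 + 5.774
   = 7.95
p-value = 0.0935

Since p-value < α = 0.1, we reject H₀.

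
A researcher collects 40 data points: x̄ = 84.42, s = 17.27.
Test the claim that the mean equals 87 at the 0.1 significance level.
One-sample t-test:
H₀: μ = 87
H₁: μ ≠ 87
df = n - 1 = 39
t = (x̄ - μ₀) / (s/√n) = (84.42 - 87) / (17.27/√40) = -0.945
p-value = 0.3506

Since p-value > α = 0.1, we fail to reject H₀.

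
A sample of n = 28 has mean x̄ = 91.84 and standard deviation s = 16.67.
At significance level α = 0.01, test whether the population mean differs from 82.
One-sample t-test:
H₀: μ = 82
H₁: μ ≠ 82
df = n - 1 = 27
t = (x̄ - μ₀) / (s/√n) = (91.84 - 82) / (16.67/√28) = 3.123
p-value = 0.0042

Since p-value < α = 0.01, we reject H₀.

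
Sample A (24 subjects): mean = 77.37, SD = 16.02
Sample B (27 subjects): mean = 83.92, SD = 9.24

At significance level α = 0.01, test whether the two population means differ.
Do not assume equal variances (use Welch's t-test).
Welch's two-sample t-test:
H₀: μ₁ = μ₂
H₁: μ₁ ≠ μ₂
s₁²/n₁ = 16.02²/24 = 10.6934,  s₂²/n₂ = 9.24²/27 = 3.1621
SE = √(s₁²/n₁ + s₂²/n₂) = √(10.6934 + 3.1621) = 3.7223
df (Welch-Satterthwaite) = (s₁²/n₁ + s₂²/n₂)² / [(s₁²/n₁)²/(n₁-1) + (s₂²/n₂)²/(n₂-1)] ≈ 35.84
t = (x̄₁ - x̄₂) / SE = (77.37 - 83.92) / 3.7223 = -6.55 / 3.7223 = -1.760
p-value = 0.0870

Since p-value > α = 0.01, we fail to reject H₀.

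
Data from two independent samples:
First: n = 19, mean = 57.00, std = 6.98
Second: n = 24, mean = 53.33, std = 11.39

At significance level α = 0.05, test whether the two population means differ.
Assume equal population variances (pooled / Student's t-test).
Student's two-sample t-test (equal variances):
H₀: μ₁ = μ₂
H₁: μ₁ ≠ μ₂
df = n₁ + n₂ - 2 = 41
Pooled variance s_p² = [(n₁-1)s₁² + (n₂-1)s₂²] / (n₁ + n₂ - 2) = [(18)(6.98²) + (23)(11.39²)] / 41 = 94.1660
SE = √(s_p²(1/n₁ + 1/n₂)) = √(94.1660 × (1/19 + 1/24)) = 2.9799
t = (x̄₁ - x̄₂) / SE = (57.00 - 53.33) / 2.9799 = 3.67 / 2.9799 = 1.232
p-value = 0.2251

Since p-value > α = 0.05, we fail to reject H₀.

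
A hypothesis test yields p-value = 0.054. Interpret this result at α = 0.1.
Since p = 0.054 < α = 0.1, reject H₀.
There is sufficient evidence to reject the null hypothesis; the result is statistically significant at the 0.1 level.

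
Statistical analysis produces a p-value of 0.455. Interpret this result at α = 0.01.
Since p = 0.455 > α = 0.01, fail to reject H₀.
There is insufficient evidence to reject the null hypothesis; the result is not statistically significant at the 0.01 level.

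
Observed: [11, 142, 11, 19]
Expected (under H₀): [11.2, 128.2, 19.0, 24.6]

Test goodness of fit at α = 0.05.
Chi-square goodness of fit test:
H₀: observed counts match expected distribution
H₁: observed counts differ from expected distribution
df = k - 1 = 3
χ² = Σ(O - E)²/E
   = (11 - 11.2)²/11.2 + (142 - 128.2)²/128.2 + (11 - 19.0)²/19.0 + (19 - 24.6)²/24.6
   = 0.004 + 1.485 + 3.368 + 1.275
   = 6.13
p-value = 0.1053

Since p-value > α = 0.05, we fail to reject H₀.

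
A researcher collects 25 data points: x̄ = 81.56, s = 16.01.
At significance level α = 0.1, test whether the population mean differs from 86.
One-sample t-test:
H₀: μ = 86
H₁: μ ≠ 86
df = n - 1 = 24
t = (x̄ - μ₀) / (s/√n) = (81.56 - 86) / (16.01/√25) = -1.387
p-value = 0.1783

Since p-value > α = 0.1, we fail to reject H₀.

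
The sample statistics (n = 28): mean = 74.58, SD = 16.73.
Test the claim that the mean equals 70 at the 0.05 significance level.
One-sample t-test:
H₀: μ = 70
H₁: μ ≠ 70
df = n - 1 = 27
t = (x̄ - μ₀) / (s/√n) = (74.58 - 70) / (16.73/√28) = 1.449
p-value = 0.1590

Since p-value > α = 0.05, we fail to reject H₀.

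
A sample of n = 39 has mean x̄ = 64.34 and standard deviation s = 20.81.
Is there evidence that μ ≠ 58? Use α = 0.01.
One-sample t-test:
H₀: μ = 58
H₁: μ ≠ 58
df = n - 1 = 38
t = (x̄ - μ₀) / (s/√n) = (64.34 - 58) / (20.81/√39) = 1.903
p-value = 0.0647

Since p-value > α = 0.01, we fail to reject H₀.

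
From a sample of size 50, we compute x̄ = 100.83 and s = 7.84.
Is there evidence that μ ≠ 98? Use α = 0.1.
One-sample t-test:
H₀: μ = 98
H₁: μ ≠ 98
df = n - 1 = 49
t = (x̄ - μ₀) / (s/√n) = (100.83 - 98) / (7.84/√50) = 2.552
p-value = 0.0139

Since p-value < α = 0.1, we reject H₀.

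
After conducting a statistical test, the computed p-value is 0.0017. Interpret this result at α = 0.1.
Since p = 0.0017 < α = 0.1, reject H₀.
There is sufficient evidence to reject the null hypothesis; the result is statistically significant at the 0.1 level.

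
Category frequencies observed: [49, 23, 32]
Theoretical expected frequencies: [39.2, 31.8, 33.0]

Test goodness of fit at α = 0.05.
Chi-square goodness of fit test:
H₀: observed counts match expected distribution
H₁: observed counts differ from expected distribution
df = k - 1 = 2
χ² = Σ(O - E)²/E
   = (49 - 39.2)²/39.2 + (23 - 31.8)²/31.8 + (32 - 33.0)²/33.0
   = 2.450 + 2.435 + 0.030
   = 4.92
p-value = 0.0856

Since p-value > α = 0.05, we fail to reject H₀.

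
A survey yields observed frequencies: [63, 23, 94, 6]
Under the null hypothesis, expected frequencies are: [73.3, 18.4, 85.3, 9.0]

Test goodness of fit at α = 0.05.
Chi-square goodness of fit test:
H₀: observed counts match expected distribution
H₁: observed counts differ from expected distribution
df = k - 1 = 3
χ² = Σ(O - E)²/E
   = (63 - 73.3)²/73.3 + (23 - 18.4)²/18.4 + (94 - 85.3)²/85.3 + (6 - 9.0)²/9.0
   = 1.447 + 1.150 + 0.887 + 1.000
   = 4.48
p-value = 0.2137

Since p-value > α = 0.05, we fail to reject H₀.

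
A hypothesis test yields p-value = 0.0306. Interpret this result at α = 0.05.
Since p = 0.0306 < α = 0.05, reject H₀.
There is sufficient evidence to reject the null hypothesis; the result is statistically significant at the 0.05 level.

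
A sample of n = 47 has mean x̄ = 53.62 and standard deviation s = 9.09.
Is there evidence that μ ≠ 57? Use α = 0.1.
One-sample t-test:
H₀: μ = 57
H₁: μ ≠ 57
df = n - 1 = 46
t = (x̄ - μ₀) / (s/√n) = (53.62 - 57) / (9.09/√47) = -2.549
p-value = 0.0142

Since p-value < α = 0.1, we reject H₀.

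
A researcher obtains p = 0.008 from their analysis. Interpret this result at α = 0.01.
Since p = 0.008 < α = 0.01, reject H₀.
There is sufficient evidence to reject the null hypothesis; the result is statistically significant at the 0.01 level.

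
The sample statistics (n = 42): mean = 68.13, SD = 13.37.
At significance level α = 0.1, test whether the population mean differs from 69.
One-sample t-test:
H₀: μ = 69
H₁: μ ≠ 69
df = n - 1 = 41
t = (x̄ - μ₀) / (s/√n) = (68.13 - 69) / (13.37/√42) = -0.422
p-value = 0.6754

Since p-value > α = 0.1, we fail to reject H₀.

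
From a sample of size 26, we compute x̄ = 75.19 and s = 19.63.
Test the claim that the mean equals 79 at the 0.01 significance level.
One-sample t-test:
H₀: μ = 79
H₁: μ ≠ 79
df = n - 1 = 25
t = (x̄ - μ₀) / (s/√n) = (75.19 - 79) / (19.63/√26) = -0.990
p-value = 0.3318

Since p-value > α = 0.01, we fail to reject H₀.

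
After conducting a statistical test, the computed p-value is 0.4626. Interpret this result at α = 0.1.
Since p = 0.4626 > α = 0.1, fail to reject H₀.
There is insufficient evidence to reject the null hypothesis; the result is not statistically significant at the 0.1 level.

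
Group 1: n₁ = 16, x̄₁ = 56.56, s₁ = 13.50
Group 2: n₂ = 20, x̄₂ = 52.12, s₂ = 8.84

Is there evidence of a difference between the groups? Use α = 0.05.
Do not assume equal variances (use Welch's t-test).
Welch's two-sample t-test:
H₀: μ₁ = μ₂
H₁: μ₁ ≠ μ₂
s₁²/n₁ = 13.50²/16 = 11.3906,  s₂²/n₂ = 8.84²/20 = 3.9073
SE = √(s₁²/n₁ + s₂²/n₂) = √(11.3906 + 3.9073) = 3.9113
df (Welch-Satterthwaite) = (s₁²/n₁ + s₂²/n₂)² / [(s₁²/n₁)²/(n₁-1) + (s₂²/n₂)²/(n₂-1)] ≈ 24.76
t = (x̄₁ - x̄₂) / SE = (56.56 - 52.12) / 3.9113 = 4.44 / 3.9113 = 1.135
p-value = 0.2672

Since p-value > α = 0.05, we fail to reject H₀.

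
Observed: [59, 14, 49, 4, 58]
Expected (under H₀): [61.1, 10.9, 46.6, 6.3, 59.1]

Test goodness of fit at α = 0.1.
Chi-square goodness of fit test:
H₀: observed counts match expected distribution
H₁: observed counts differ from expected distribution
df = k - 1 = 4
χ² = Σ(O - E)²/E
   = (59 - 61.1)²/61.1 + (14 - 10.9)²/10.9 + (49 - 46.6)²/46.6 + (4 - 6.3)²/6.3 + (58 - 59.1)²/59.1
   = 0.072 + 0.882 + 0.124 + 0.840 + 0.020
   = 1.94
p-value = 0.7472

Since p-value > α = 0.1, we fail to reject H₀.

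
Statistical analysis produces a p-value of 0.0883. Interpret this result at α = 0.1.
Since p = 0.0883 < α = 0.1, reject H₀.
There is sufficient evidence to reject the null hypothesis; the result is statistically significant at the 0.1 level.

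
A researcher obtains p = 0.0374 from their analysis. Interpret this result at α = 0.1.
Since p = 0.0374 < α = 0.1, reject H₀.
There is sufficient evidence to reject the null hypothesis; the result is statistically significant at the 0.1 level.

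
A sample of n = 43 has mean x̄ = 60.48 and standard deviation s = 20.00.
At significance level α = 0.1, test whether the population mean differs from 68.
One-sample t-test:
H₀: μ = 68
H₁: μ ≠ 68
df = n - 1 = 42
t = (x̄ - μ₀) / (s/√n) = (60.48 - 68) / (20.00/√43) = -2.466
p-value = 0.0178

Since p-value < α = 0.1, we reject H₀.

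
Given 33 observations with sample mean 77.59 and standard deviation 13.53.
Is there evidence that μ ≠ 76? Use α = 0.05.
One-sample t-test:
H₀: μ = 76
H₁: μ ≠ 76
df = n - 1 = 32
t = (x̄ - μ₀) / (s/√n) = (77.59 - 76) / (13.53/√33) = 0.675
p-value = 0.5045

Since p-value > α = 0.05, we fail to reject H₀.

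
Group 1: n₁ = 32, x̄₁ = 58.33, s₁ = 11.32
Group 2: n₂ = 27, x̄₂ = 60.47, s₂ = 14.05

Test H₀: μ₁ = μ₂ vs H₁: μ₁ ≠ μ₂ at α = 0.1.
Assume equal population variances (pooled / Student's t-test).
Student's two-sample t-test (equal variances):
H₀: μ₁ = μ₂
H₁: μ₁ ≠ μ₂
df = n₁ + n₂ - 2 = 57
Pooled variance s_p² = [(n₁-1)s₁² + (n₂-1)s₂²] / (n₁ + n₂ - 2) = [(31)(11.32²) + (26)(14.05²)] / 57 = 159.7347
SE = √(s_p²(1/n₁ + 1/n₂)) = √(159.7347 × (1/32 + 1/27)) = 3.3027
t = (x̄₁ - x̄₂) / SE = (58.33 - 60.47) / 3.3027 = -2.14 / 3.3027 = -0.648
p-value = 0.5196

Since p-value > α = 0.1, we fail to reject H₀.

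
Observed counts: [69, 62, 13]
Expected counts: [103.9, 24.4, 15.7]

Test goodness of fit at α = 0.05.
Chi-square goodness of fit test:
H₀: observed counts match expected distribution
H₁: observed counts differ from expected distribution
df = k - 1 = 2
χ² = Σ(O - E)²/E
   = (69 - 103.9)²/103.9 + (62 - 24.4)²/24.4 + (13 - 15.7)²/15.7
   = 11.723 + 57.941 + 0.464
   = 70.13
p-value < 0.0001

Since p-value < α = 0.05, we reject H₀.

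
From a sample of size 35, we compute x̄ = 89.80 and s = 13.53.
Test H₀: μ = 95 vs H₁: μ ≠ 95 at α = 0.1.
One-sample t-test:
H₀: μ = 95
H₁: μ ≠ 95
df = n - 1 = 34
t = (x̄ - μ₀) / (s/√n) = (89.80 - 95) / (13.53/√35) = -2.274
p-value = 0.0294

Since p-value < α = 0.1, we reject H₀.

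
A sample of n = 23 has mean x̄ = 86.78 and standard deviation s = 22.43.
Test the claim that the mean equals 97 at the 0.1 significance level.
One-sample t-test:
H₀: μ = 97
H₁: μ ≠ 97
df = n - 1 = 22
t = (x̄ - μ₀) / (s/√n) = (86.78 - 97) / (22.43/√23) = -2.185
p-value = 0.0398

Since p-value < α = 0.1, we reject H₀.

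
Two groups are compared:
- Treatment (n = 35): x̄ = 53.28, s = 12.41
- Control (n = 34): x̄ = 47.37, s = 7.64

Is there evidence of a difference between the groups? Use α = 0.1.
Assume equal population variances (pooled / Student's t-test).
Student's two-sample t-test (equal variances):
H₀: μ₁ = μ₂
H₁: μ₁ ≠ μ₂
df = n₁ + n₂ - 2 = 67
Pooled variance s_p² = [(n₁-1)s₁² + (n₂-1)s₂²] / (n₁ + n₂ - 2) = [(34)(12.41²) + (33)(7.64²)] / 67 = 106.9026
SE = √(s_p²(1/n₁ + 1/n₂)) = √(106.9026 × (1/35 + 1/34)) = 2.4897
t = (x̄₁ - x̄₂) / SE = (53.28 - 47.37) / 2.4897 = 5.91 / 2.4897 = 2.374
p-value = 0.0205

Since p-value < α = 0.1, we reject H₀.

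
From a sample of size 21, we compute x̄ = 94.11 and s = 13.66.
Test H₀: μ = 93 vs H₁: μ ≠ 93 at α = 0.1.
One-sample t-test:
H₀: μ = 93
H₁: μ ≠ 93
df = n - 1 = 20
t = (x̄ - μ₀) / (s/√n) = (94.11 - 93) / (13.66/√21) = 0.372
p-value = 0.7135

Since p-value > α = 0.1, we fail to reject H₀.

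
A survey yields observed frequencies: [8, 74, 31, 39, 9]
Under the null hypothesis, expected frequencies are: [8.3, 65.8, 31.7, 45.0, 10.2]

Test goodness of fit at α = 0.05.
Chi-square goodness of fit test:
H₀: observed counts match expected distribution
H₁: observed counts differ from expected distribution
df = k - 1 = 4
χ² = Σ(O - E)²/E
   = (8 - 8.3)²/8.3 + (74 - 65.8)²/65.8 + (31 - 31.7)²/31.7 + (39 - 45.0)²/45.0 + (9 - 10.2)²/10.2
   = 0.011 + 1.022 + 0.015 + 0.800 + 0.141
   = 1.99
p-value = 0.7377

Since p-value > α = 0.05, we fail to reject H₀.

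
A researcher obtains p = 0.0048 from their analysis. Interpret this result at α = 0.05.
Since p = 0.0048 < α = 0.05, reject H₀.
There is sufficient evidence to reject the null hypothesis; the result is statistically significant at the 0.05 level.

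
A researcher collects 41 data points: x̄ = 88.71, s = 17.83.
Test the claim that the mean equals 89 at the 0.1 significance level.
One-sample t-test:
H₀: μ = 89
H₁: μ ≠ 89
df = n - 1 = 40
t = (x̄ - μ₀) / (s/√n) = (88.71 - 89) / (17.83/√41) = -0.104
p-value = 0.9176

Since p-value > α = 0.1, we fail to reject H₀.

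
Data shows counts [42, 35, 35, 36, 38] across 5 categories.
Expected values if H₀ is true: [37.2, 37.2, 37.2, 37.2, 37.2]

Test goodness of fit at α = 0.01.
Chi-square goodness of fit test:
H₀: observed counts match expected distribution
H₁: observed counts differ from expected distribution
df = k - 1 = 4
χ² = Σ(O - E)²/E
   = (42 - 37.2)²/37.2 + (35 - 37.2)²/37.2 + (35 - 37.2)²/37.2 + (36 - 37.2)²/37.2 + (38 - 37.2)²/37.2
   = 0.619 + 0.130 + 0.130 + 0.039 + 0.017
   = 0.94
p-value = 0.9194

Since p-value > α = 0.01, we fail to reject H₀.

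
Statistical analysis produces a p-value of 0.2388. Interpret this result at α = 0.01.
Since p = 0.2388 > α = 0.01, fail to reject H₀.
There is insufficient evidence to reject the null hypothesis; the result is not statistically significant at the 0.01 level.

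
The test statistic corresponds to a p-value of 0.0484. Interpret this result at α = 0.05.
Since p = 0.0484 < α = 0.05, reject H₀.
There is sufficient evidence to reject the null hypothesis; the result is statistically significant at the 0.05 level.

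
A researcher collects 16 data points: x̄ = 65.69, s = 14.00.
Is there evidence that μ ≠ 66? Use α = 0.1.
One-sample t-test:
H₀: μ = 66
H₁: μ ≠ 66
df = n - 1 = 15
t = (x̄ - μ₀) / (s/√n) = (65.69 - 66) / (14.00/√16) = -0.089
p-value = 0.9306

Since p-value > α = 0.1, we fail to reject H₀.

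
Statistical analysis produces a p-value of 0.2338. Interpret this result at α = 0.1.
Since p = 0.2338 > α = 0.1, fail to reject H₀.
There is insufficient evidence to reject the null hypothesis; the result is not statistically significant at the 0.1 level.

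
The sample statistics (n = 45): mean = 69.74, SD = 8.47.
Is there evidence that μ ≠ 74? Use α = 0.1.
One-sample t-test:
H₀: μ = 74
H₁: μ ≠ 74
df = n - 1 = 44
t = (x̄ - μ₀) / (s/√n) = (69.74 - 74) / (8.47/√45) = -3.374
p-value = 0.0016

Since p-value < α = 0.1, we reject H₀.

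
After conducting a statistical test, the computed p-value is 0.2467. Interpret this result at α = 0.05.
Since p = 0.2467 > α = 0.05, fail to reject H₀.
There is insufficient evidence to reject the null hypothesis; the result is not statistically significant at the 0.05 level.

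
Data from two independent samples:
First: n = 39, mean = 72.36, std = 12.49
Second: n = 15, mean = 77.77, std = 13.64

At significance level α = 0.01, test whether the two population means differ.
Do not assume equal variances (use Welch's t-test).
Welch's two-sample t-test:
H₀: μ₁ = μ₂
H₁: μ₁ ≠ μ₂
s₁²/n₁ = 12.49²/39 = 4.0000,  s₂²/n₂ = 13.64²/15 = 12.4033
SE = √(s₁²/n₁ + s₂²/n₂) = √(4.0000 + 12.4033) = 4.0501
df (Welch-Satterthwaite) = (s₁²/n₁ + s₂²/n₂)² / [(s₁²/n₁)²/(n₁-1) + (s₂²/n₂)²/(n₂-1)] ≈ 23.58
t = (x̄₁ - x̄₂) / SE = (72.36 - 77.77) / 4.0501 = -5.41 / 4.0501 = -1.336
p-value = 0.1944

Since p-value > α = 0.01, we fail to reject H₀.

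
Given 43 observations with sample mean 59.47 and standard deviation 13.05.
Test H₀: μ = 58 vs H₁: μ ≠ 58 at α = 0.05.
One-sample t-test:
H₀: μ = 58
H₁: μ ≠ 58
df = n - 1 = 42
t = (x̄ - μ₀) / (s/√n) = (59.47 - 58) / (13.05/√43) = 0.739
p-value = 0.4642

Since p-value > α = 0.05, we fail to reject H₀.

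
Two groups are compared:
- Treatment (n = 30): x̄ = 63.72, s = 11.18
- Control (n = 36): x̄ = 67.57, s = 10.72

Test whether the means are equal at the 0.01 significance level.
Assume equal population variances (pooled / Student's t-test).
Student's two-sample t-test (equal variances):
H₀: μ₁ = μ₂
H₁: μ₁ ≠ μ₂
df = n₁ + n₂ - 2 = 64
Pooled variance s_p² = [(n₁-1)s₁² + (n₂-1)s₂²] / (n₁ + n₂ - 2) = [(29)(11.18²) + (35)(10.72²)] / 64 = 119.4832
SE = √(s_p²(1/n₁ + 1/n₂)) = √(119.4832 × (1/30 + 1/36)) = 2.7022
t = (x̄₁ - x̄₂) / SE = (63.72 - 67.57) / 2.7022 = -3.85 / 2.7022 = -1.425
p-value = 0.1591

Since p-value > α = 0.01, we fail to reject H₀.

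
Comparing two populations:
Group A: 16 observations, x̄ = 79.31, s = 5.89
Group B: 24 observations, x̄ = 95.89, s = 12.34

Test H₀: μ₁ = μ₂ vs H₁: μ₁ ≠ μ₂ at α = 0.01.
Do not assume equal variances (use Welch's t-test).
Welch's two-sample t-test:
H₀: μ₁ = μ₂
H₁: μ₁ ≠ μ₂
s₁²/n₁ = 5.89²/16 = 2.1683,  s₂²/n₂ = 12.34²/24 = 6.3448
SE = √(s₁²/n₁ + s₂²/n₂) = √(2.1683 + 6.3448) = 2.9177
df (Welch-Satterthwaite) = (s₁²/n₁ + s₂²/n₂)² / [(s₁²/n₁)²/(n₁-1) + (s₂²/n₂)²/(n₂-1)] ≈ 35.12
t = (x̄₁ - x̄₂) / SE = (79.31 - 95.89) / 2.9177 = -16.58 / 2.9177 = -5.683
p-value < 0.0001

Since p-value < α = 0.01, we reject H₀.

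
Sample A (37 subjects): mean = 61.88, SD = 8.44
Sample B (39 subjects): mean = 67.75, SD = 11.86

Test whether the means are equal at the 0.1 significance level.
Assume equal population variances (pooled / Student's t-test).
Student's two-sample t-test (equal variances):
H₀: μ₁ = μ₂
H₁: μ₁ ≠ μ₂
df = n₁ + n₂ - 2 = 74
Pooled variance s_p² = [(n₁-1)s₁² + (n₂-1)s₂²] / (n₁ + n₂ - 2) = [(36)(8.44²) + (38)(11.86²)] / 74 = 106.8848
SE = √(s_p²(1/n₁ + 1/n₂)) = √(106.8848 × (1/37 + 1/39)) = 2.3726
t = (x̄₁ - x̄₂) / SE = (61.88 - 67.75) / 2.3726 = -5.87 / 2.3726 = -2.474
p-value = 0.0157

Since p-value < α = 0.1, we reject H₀.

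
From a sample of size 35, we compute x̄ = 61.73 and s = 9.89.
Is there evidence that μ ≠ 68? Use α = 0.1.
One-sample t-test:
H₀: μ = 68
H₁: μ ≠ 68
df = n - 1 = 34
t = (x̄ - μ₀) / (s/√n) = (61.73 - 68) / (9.89/√35) = -3.751
p-value = 0.0007

Since p-value < α = 0.1, we reject H₀.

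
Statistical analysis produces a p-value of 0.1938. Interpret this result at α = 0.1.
Since p = 0.1938 > α = 0.1, fail to reject H₀.
There is insufficient evidence to reject the null hypothesis; the result is not statistically significant at the 0.1 level.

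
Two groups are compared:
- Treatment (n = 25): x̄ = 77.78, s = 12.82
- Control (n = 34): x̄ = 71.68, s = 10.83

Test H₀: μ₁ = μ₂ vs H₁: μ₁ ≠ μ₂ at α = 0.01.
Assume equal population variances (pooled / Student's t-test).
Student's two-sample t-test (equal variances):
H₀: μ₁ = μ₂
H₁: μ₁ ≠ μ₂
df = n₁ + n₂ - 2 = 57
Pooled variance s_p² = [(n₁-1)s₁² + (n₂-1)s₂²] / (n₁ + n₂ - 2) = [(24)(12.82²) + (33)(10.83²)] / 57 = 137.1051
SE = √(s_p²(1/n₁ + 1/n₂)) = √(137.1051 × (1/25 + 1/34)) = 3.0849
t = (x̄₁ - x̄₂) / SE = (77.78 - 71.68) / 3.0849 = 6.10 / 3.0849 = 1.977
p-value = 0.0528

Since p-value > α = 0.01, we fail to reject H₀.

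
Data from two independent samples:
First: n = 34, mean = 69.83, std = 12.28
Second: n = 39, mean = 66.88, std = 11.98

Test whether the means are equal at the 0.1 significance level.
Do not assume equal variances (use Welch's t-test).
Welch's two-sample t-test:
H₀: μ₁ = μ₂
H₁: μ₁ ≠ μ₂
s₁²/n₁ = 12.28²/34 = 4.4352,  s₂²/n₂ = 11.98²/39 = 3.6800
SE = √(s₁²/n₁ + s₂²/n₂) = √(4.4352 + 3.6800) = 2.8487
df (Welch-Satterthwaite) = (s₁²/n₁ + s₂²/n₂)² / [(s₁²/n₁)²/(n₁-1) + (s₂²/n₂)²/(n₂-1)] ≈ 69.14
t = (x̄₁ - x̄₂) / SE = (69.83 - 66.88) / 2.8487 = 2.95 / 2.8487 = 1.036
p-value = 0.3040

Since p-value > α = 0.1, we fail to reject H₀.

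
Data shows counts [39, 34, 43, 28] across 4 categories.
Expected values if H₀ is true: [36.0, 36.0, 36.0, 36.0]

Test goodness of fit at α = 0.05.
Chi-square goodness of fit test:
H₀: observed counts match expected distribution
H₁: observed counts differ from expected distribution
df = k - 1 = 3
χ² = Σ(O - E)²/E
   = (39 - 36.0)²/36.0 + (34 - 36.0)²/36.0 + (43 - 36.0)²/36.0 + (28 - 36.0)²/36.0
   = 0.250 + 0.111 + 1.361 + 1.778
   = 3.50
p-value = 0.3208

Since p-value > α = 0.05, we fail to reject H₀.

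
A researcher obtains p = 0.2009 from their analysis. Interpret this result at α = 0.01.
Since p = 0.2009 > α = 0.01, fail to reject H₀.
There is insufficient evidence to reject the null hypothesis; the result is not statistically significant at the 0.01 level.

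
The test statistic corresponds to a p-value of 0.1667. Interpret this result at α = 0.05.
Since p = 0.1667 > α = 0.05, fail to reject H₀.
There is insufficient evidence to reject the null hypothesis; the result is not statistically significant at the 0.05 level.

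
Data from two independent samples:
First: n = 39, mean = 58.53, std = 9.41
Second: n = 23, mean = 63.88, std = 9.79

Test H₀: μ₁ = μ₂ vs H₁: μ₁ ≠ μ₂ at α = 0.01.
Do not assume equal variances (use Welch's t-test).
Welch's two-sample t-test:
H₀: μ₁ = μ₂
H₁: μ₁ ≠ μ₂
s₁²/n₁ = 9.41²/39 = 2.2705,  s₂²/n₂ = 9.79²/23 = 4.1671
SE = √(s₁²/n₁ + s₂²/n₂) = √(2.2705 + 4.1671) = 2.5372
df (Welch-Satterthwaite) = (s₁²/n₁ + s₂²/n₂)² / [(s₁²/n₁)²/(n₁-1) + (s₂²/n₂)²/(n₂-1)] ≈ 44.80
t = (x̄₁ - x̄₂) / SE = (58.53 - 63.88) / 2.5372 = -5.35 / 2.5372 = -2.109
p-value = 0.0406

Since p-value > α = 0.01, we fail to reject H₀.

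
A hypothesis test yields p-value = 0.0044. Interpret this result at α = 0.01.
Since p = 0.0044 < α = 0.01, reject H₀.
There is sufficient evidence to reject the null hypothesis; the result is statistically significant at the 0.01 level.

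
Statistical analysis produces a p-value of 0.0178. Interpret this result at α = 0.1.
Since p = 0.0178 < α = 0.1, reject H₀.
There is sufficient evidence to reject the null hypothesis; the result is statistically significant at the 0.1 level.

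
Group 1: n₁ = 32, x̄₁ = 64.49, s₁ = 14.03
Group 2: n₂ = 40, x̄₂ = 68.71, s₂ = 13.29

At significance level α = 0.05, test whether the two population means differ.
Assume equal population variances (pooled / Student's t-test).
Student's two-sample t-test (equal variances):
H₀: μ₁ = μ₂
H₁: μ₁ ≠ μ₂
df = n₁ + n₂ - 2 = 70
Pooled variance s_p² = [(n₁-1)s₁² + (n₂-1)s₂²] / (n₁ + n₂ - 2) = [(31)(14.03²) + (39)(13.29²)] / 70 = 185.5773
SE = √(s_p²(1/n₁ + 1/n₂)) = √(185.5773 × (1/32 + 1/40)) = 3.2309
t = (x̄₁ - x̄₂) / SE = (64.49 - 68.71) / 3.2309 = -4.22 / 3.2309 = -1.306
p-value = 0.1958

Since p-value > α = 0.05, we fail to reject H₀.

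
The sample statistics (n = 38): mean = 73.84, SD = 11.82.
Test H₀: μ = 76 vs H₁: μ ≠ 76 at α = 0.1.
One-sample t-test:
H₀: μ = 76
H₁: μ ≠ 76
df = n - 1 = 37
t = (x̄ - μ₀) / (s/√n) = (73.84 - 76) / (11.82/√38) = -1.126
p-value = 0.2672

Since p-value > α = 0.1, we fail to reject H₀.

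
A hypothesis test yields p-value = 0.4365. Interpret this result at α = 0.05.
Since p = 0.4365 > α = 0.05, fail to reject H₀.
There is insufficient evidence to reject the null hypothesis; the result is not statistically significant at the 0.05 level.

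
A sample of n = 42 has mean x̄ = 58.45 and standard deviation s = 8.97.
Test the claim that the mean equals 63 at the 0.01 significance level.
One-sample t-test:
H₀: μ = 63
H₁: μ ≠ 63
df = n - 1 = 41
t = (x̄ - μ₀) / (s/√n) = (58.45 - 63) / (8.97/√42) = -3.287
p-value = 0.0021

Since p-value < α = 0.01, we reject H₀.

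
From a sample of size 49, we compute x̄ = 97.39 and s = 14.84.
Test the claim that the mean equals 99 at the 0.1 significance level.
One-sample t-test:
H₀: μ = 99
H₁: μ ≠ 99
df = n - 1 = 48
t = (x̄ - μ₀) / (s/√n) = (97.39 - 99) / (14.84/√49) = -0.759
p-value = 0.4513

Since p-value > α = 0.1, we fail to reject H₀.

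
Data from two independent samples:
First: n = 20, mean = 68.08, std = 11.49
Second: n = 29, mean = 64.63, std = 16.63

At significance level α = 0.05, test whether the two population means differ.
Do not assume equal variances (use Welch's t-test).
Welch's two-sample t-test:
H₀: μ₁ = μ₂
H₁: μ₁ ≠ μ₂
s₁²/n₁ = 11.49²/20 = 6.6010,  s₂²/n₂ = 16.63²/29 = 9.5364
SE = √(s₁²/n₁ + s₂²/n₂) = √(6.6010 + 9.5364) = 4.0171
df (Welch-Satterthwaite) = (s₁²/n₁ + s₂²/n₂)² / [(s₁²/n₁)²/(n₁-1) + (s₂²/n₂)²/(n₂-1)] ≈ 47.00
t = (x̄₁ - x̄₂) / SE = (68.08 - 64.63) / 4.0171 = 3.45 / 4.0171 = 0.859
p-value = 0.3948

Since p-value > α = 0.05, we fail to reject H₀.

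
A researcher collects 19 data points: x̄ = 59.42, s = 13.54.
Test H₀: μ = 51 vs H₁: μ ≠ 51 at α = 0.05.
One-sample t-test:
H₀: μ = 51
H₁: μ ≠ 51
df = n - 1 = 18
t = (x̄ - μ₀) / (s/√n) = (59.42 - 51) / (13.54/√19) = 2.711
p-value = 0.0143

Since p-value < α = 0.05, we reject H₀.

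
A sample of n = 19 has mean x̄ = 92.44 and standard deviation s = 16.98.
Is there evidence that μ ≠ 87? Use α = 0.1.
One-sample t-test:
H₀: μ = 87
H₁: μ ≠ 87
df = n - 1 = 18
t = (x̄ - μ₀) / (s/√n) = (92.44 - 87) / (16.98/√19) = 1.396
p-value = 0.1796

Since p-value > α = 0.1, we fail to reject H₀.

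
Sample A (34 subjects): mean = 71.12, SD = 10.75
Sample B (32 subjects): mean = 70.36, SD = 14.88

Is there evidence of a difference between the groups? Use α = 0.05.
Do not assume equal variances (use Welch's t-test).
Welch's two-sample t-test:
H₀: μ₁ = μ₂
H₁: μ₁ ≠ μ₂
s₁²/n₁ = 10.75²/34 = 3.3989,  s₂²/n₂ = 14.88²/32 = 6.9192
SE = √(s₁²/n₁ + s₂²/n₂) = √(3.3989 + 6.9192) = 3.2122
df (Welch-Satterthwaite) = (s₁²/n₁ + s₂²/n₂)² / [(s₁²/n₁)²/(n₁-1) + (s₂²/n₂)²/(n₂-1)] ≈ 56.20
t = (x̄₁ - x̄₂) / SE = (71.12 - 70.36) / 3.2122 = 0.76 / 3.2122 = 0.237
p-value = 0.8138

Since p-value > α = 0.05, we fail to reject H₀.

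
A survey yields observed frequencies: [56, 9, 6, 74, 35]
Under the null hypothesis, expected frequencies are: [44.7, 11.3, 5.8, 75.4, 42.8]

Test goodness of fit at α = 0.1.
Chi-square goodness of fit test:
H₀: observed counts match expected distribution
H₁: observed counts differ from expected distribution
df = k - 1 = 4
χ² = Σ(O - E)²/E
   = (56 - 44.7)²/44.7 + (9 - 11.3)²/11.3 + (6 - 5.8)²/5.8 + (74 - 75.4)²/75.4 + (35 - 42.8)²/42.8
   = 2.857 + 0.468 + 0.007 + 0.026 + 1.421
   = 4.78
p-value = 0.3107

Since p-value > α = 0.1, we fail to reject H₀.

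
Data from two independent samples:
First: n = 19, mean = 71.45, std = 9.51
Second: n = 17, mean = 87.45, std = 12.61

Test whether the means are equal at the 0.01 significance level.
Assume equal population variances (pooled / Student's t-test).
Student's two-sample t-test (equal variances):
H₀: μ₁ = μ₂
H₁: μ₁ ≠ μ₂
df = n₁ + n₂ - 2 = 34
Pooled variance s_p² = [(n₁-1)s₁² + (n₂-1)s₂²] / (n₁ + n₂ - 2) = [(18)(9.51²) + (16)(12.61²)] / 34 = 122.7093
SE = √(s_p²(1/n₁ + 1/n₂)) = √(122.7093 × (1/19 + 1/17)) = 3.6982
t = (x̄₁ - x̄₂) / SE = (71.45 - 87.45) / 3.6982 = -16.00 / 3.6982 = -4.326
p-value = 0.0001

Since p-value < α = 0.01, we reject H₀.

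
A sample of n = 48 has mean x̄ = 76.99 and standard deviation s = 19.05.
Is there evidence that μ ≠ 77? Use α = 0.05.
One-sample t-test:
H₀: μ = 77
H₁: μ ≠ 77
df = n - 1 = 47
t = (x̄ - μ₀) / (s/√n) = (76.99 - 77) / (19.05/√48) = -0.004
p-value = 0.9971

Since p-value > α = 0.05, we fail to reject H₀.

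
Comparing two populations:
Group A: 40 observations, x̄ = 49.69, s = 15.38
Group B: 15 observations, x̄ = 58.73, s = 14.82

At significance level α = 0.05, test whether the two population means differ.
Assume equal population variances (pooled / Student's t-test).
Student's two-sample t-test (equal variances):
H₀: μ₁ = μ₂
H₁: μ₁ ≠ μ₂
df = n₁ + n₂ - 2 = 53
Pooled variance s_p² = [(n₁-1)s₁² + (n₂-1)s₂²] / (n₁ + n₂ - 2) = [(39)(15.38²) + (14)(14.82²)] / 53 = 232.0771
SE = √(s_p²(1/n₁ + 1/n₂)) = √(232.0771 × (1/40 + 1/15)) = 4.6123
t = (x̄₁ - x̄₂) / SE = (49.69 - 58.73) / 4.6123 = -9.04 / 4.6123 = -1.960
p-value = 0.0553

Since p-value > α = 0.05, we fail to reject H₀.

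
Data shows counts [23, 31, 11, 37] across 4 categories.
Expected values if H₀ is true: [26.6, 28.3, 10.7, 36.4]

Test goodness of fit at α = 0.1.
Chi-square goodness of fit test:
H₀: observed counts match expected distribution
H₁: observed counts differ from expected distribution
df = k - 1 = 3
χ² = Σ(O - E)²/E
   = (23 - 26.6)²/26.6 + (31 - 28.3)²/28.3 + (11 - 10.7)²/10.7 + (37 - 36.4)²/36.4
   = 0.487 + 0.258 + 0.008 + 0.010
   = 0.76
p-value = 0.8583

Since p-value > α = 0.1, we fail to reject H₀.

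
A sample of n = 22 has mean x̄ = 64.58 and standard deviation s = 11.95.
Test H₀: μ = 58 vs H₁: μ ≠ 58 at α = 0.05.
One-sample t-test:
H₀: μ = 58
H₁: μ ≠ 58
df = n - 1 = 21
t = (x̄ - μ₀) / (s/√n) = (64.58 - 58) / (11.95/√22) = 2.583
p-value = 0.0174

Since p-value < α = 0.05, we reject H₀.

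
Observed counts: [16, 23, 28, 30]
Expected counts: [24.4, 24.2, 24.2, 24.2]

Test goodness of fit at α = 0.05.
Chi-square goodness of fit test:
H₀: observed counts match expected distribution
H₁: observed counts differ from expected distribution
df = k - 1 = 3
χ² = Σ(O - E)²/E
   = (16 - 24.4)²/24.4 + (23 - 24.2)²/24.2 + (28 - 24.2)²/24.2 + (30 - 24.2)²/24.2
   = 2.892 + 0.060 + 0.597 + 1.390
   = 4.94
p-value = 0.1764

Since p-value > α = 0.05, we fail to reject H₀.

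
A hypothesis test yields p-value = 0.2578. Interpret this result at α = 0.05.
Since p = 0.2578 > α = 0.05, fail to reject H₀.
There is insufficient evidence to reject the null hypothesis; the result is not statistically significant at the 0.05 level.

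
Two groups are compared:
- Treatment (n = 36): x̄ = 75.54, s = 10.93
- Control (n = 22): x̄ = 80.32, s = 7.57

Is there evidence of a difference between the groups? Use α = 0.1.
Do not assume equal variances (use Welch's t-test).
Welch's two-sample t-test:
H₀: μ₁ = μ₂
H₁: μ₁ ≠ μ₂
s₁²/n₁ = 10.93²/36 = 3.3185,  s₂²/n₂ = 7.57²/22 = 2.6048
SE = √(s₁²/n₁ + s₂²/n₂) = √(3.3185 + 2.6048) = 2.4338
df (Welch-Satterthwaite) = (s₁²/n₁ + s₂²/n₂)² / [(s₁²/n₁)²/(n₁-1) + (s₂²/n₂)²/(n₂-1)] ≈ 55.02
t = (x̄₁ - x̄₂) / SE = (75.54 - 80.32) / 2.4338 = -4.78 / 2.4338 = -1.964
p-value = 0.0546

Since p-value < α = 0.1, we reject H₀.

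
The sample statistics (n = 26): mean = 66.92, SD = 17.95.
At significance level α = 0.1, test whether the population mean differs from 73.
One-sample t-test:
H₀: μ = 73
H₁: μ ≠ 73
df = n - 1 = 25
t = (x̄ - μ₀) / (s/√n) = (66.92 - 73) / (17.95/√26) = -1.727
p-value = 0.0965

Since p-value < α = 0.1, we reject H₀.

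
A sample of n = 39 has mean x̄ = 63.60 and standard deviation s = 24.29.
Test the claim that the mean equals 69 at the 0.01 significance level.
One-sample t-test:
H₀: μ = 69
H₁: μ ≠ 69
df = n - 1 = 38
t = (x̄ - μ₀) / (s/√n) = (63.60 - 69) / (24.29/√39) = -1.388
p-value = 0.1731

Since p-value > α = 0.01, we fail to reject H₀.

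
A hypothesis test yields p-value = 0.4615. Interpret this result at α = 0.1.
Since p = 0.4615 > α = 0.1, fail to reject H₀.
There is insufficient evidence to reject the null hypothesis; the result is not statistically significant at the 0.1 level.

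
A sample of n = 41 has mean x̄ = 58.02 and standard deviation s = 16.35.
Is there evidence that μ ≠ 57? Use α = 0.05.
One-sample t-test:
H₀: μ = 57
H₁: μ ≠ 57
df = n - 1 = 40
t = (x̄ - μ₀) / (s/√n) = (58.02 - 57) / (16.35/√41) = 0.399
p-value = 0.6917

Since p-value > α = 0.05, we fail to reject H₀.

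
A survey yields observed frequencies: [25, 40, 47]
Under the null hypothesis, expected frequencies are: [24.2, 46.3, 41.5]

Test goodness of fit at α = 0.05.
Chi-square goodness of fit test:
H₀: observed counts match expected distribution
H₁: observed counts differ from expected distribution
df = k - 1 = 2
χ² = Σ(O - E)²/E
   = (25 - 24.2)²/24.2 + (40 - 46.3)²/46.3 + (47 - 41.5)²/41.5
   = 0.026 + 0.857 + 0.729
   = 1.61
p-value = 0.4465

Since p-value > α = 0.05, we fail to reject H₀.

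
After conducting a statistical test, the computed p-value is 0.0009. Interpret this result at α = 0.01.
Since p = 0.0009 < α = 0.01, reject H₀.
There is sufficient evidence to reject the null hypothesis; the result is statistically significant at the 0.01 level.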